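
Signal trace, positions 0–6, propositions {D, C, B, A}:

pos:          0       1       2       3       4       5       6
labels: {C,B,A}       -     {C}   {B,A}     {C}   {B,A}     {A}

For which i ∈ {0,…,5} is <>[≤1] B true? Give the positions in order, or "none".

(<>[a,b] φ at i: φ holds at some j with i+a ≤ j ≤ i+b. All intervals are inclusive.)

Evaluate at each i in [0,5]:
  i=0: ✓ (witness j=0)
  i=1: ✗ (none in [1,2])
  i=2: ✓ (witness j=3)
  i=3: ✓ (witness j=3)
  i=4: ✓ (witness j=5)
  i=5: ✓ (witness j=5)

0, 2, 3, 4, 5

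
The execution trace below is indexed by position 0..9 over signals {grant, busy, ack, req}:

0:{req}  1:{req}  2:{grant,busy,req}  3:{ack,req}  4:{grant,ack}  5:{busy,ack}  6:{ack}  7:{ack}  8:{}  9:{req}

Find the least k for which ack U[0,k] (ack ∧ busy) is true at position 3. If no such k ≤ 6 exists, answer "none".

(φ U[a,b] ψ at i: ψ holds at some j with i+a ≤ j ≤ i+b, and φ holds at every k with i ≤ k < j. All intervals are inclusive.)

2

Need earliest j ≥ 3 with (ack ∧ busy), and ack at every k in [3,j-1].
  j=3: rhs fails.
  j=4: rhs fails.
  j=5: rhs holds; lhs holds on [3,4]. k = 2.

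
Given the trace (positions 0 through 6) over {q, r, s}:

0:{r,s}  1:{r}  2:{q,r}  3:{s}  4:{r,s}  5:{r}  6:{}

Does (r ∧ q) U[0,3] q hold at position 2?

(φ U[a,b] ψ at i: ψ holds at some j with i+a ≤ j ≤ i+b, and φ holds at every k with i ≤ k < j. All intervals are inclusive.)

Need some j in [2,5] with q, and (r ∧ q) at every k in [2,j-1].
  j=2: q holds; no prefix to check → satisfied.

Holds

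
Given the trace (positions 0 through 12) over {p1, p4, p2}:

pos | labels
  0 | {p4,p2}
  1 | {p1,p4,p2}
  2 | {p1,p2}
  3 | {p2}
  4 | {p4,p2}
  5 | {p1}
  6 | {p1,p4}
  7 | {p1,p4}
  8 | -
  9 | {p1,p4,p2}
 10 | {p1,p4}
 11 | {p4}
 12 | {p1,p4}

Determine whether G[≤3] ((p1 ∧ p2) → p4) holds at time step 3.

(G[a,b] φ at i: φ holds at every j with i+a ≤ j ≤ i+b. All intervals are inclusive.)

Check ((p1 ∧ p2) → p4) at every j in [3,6]:
  j=3: antecedent false → ✓
  j=4: antecedent false → ✓
  j=5: antecedent false → ✓
  j=6: antecedent false → ✓
All positions satisfy it → formula holds.

Holds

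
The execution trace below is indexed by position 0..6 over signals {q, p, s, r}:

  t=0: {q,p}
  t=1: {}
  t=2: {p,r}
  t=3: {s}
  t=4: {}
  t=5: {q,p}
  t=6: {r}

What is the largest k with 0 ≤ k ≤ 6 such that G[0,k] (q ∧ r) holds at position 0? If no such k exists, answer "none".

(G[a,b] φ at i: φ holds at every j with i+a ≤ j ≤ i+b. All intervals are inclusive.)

none

(q ∧ r) must hold from j=0 onward; find where it first fails.
  j=0: fails → no k works.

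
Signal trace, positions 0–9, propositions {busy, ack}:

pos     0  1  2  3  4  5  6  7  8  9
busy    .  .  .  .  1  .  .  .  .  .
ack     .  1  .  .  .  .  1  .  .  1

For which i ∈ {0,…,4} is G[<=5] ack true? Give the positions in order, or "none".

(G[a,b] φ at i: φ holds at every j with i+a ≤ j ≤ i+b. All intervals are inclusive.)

none

Evaluate at each i in [0,4]:
  i=0: ✗ (fails at j=0)
  i=1: ✗ (fails at j=2)
  i=2: ✗ (fails at j=2)
  i=3: ✗ (fails at j=3)
  i=4: ✗ (fails at j=4)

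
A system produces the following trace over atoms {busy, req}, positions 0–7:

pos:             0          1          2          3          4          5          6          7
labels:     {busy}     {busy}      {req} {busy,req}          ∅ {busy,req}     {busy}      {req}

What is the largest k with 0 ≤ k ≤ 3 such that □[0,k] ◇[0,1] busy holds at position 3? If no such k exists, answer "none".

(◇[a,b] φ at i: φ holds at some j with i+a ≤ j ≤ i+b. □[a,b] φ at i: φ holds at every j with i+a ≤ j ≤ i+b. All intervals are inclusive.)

3

◇[0,1] busy must hold from j=3 onward; find where it first fails.
  j=3: holds
  j=4: holds
  j=5: holds
  j=6: holds
Holds through j=6; largest k = 3.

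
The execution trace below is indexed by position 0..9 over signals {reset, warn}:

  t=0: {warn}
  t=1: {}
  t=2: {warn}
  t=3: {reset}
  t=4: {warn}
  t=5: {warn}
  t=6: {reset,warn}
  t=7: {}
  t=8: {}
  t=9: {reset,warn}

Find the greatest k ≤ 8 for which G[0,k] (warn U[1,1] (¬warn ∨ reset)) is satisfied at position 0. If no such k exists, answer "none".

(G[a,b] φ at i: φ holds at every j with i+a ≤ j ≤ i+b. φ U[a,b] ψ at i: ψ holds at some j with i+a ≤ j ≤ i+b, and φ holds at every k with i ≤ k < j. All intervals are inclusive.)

0

(warn U[1,1] (¬warn ∨ reset)) must hold from j=0 onward; find where it first fails.
  j=0: holds
  j=1: fails
Holds on [0,0], so largest k = 0.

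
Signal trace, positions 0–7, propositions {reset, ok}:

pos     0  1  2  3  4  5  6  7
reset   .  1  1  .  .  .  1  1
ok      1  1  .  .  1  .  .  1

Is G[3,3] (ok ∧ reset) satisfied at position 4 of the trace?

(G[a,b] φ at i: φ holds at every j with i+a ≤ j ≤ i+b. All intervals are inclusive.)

Check (ok ∧ reset) at every j in [7,7]:
  j=7: true
All positions satisfy it → formula holds.

True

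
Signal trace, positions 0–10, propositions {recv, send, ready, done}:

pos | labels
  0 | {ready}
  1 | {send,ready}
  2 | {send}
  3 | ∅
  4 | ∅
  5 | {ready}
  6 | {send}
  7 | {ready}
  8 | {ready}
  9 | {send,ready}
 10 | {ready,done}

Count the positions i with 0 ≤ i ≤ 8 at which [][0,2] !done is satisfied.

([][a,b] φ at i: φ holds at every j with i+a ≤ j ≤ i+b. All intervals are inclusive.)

8

Evaluate at each i in [0,8]:
  i=0: ✓ (all of [0,2])
  i=1: ✓ (all of [1,3])
  i=2: ✓ (all of [2,4])
  i=3: ✓ (all of [3,5])
  i=4: ✓ (all of [4,6])
  i=5: ✓ (all of [5,7])
  i=6: ✓ (all of [6,8])
  i=7: ✓ (all of [7,9])
  i=8: ✗ (fails at j=10)
Positions where it holds: {0, 1, 2, 3, 4, 5, 6, 7} → 8.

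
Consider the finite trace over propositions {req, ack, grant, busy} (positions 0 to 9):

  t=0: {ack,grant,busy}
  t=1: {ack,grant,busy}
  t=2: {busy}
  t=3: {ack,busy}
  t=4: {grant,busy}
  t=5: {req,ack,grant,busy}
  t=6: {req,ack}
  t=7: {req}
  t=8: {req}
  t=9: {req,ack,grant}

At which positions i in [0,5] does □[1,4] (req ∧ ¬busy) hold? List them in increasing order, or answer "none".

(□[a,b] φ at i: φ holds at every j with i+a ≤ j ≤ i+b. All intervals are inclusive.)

Evaluate at each i in [0,5]:
  i=0: ✗ (fails at j=1)
  i=1: ✗ (fails at j=2)
  i=2: ✗ (fails at j=3)
  i=3: ✗ (fails at j=4)
  i=4: ✗ (fails at j=5)
  i=5: ✓ (all of [6,9])

5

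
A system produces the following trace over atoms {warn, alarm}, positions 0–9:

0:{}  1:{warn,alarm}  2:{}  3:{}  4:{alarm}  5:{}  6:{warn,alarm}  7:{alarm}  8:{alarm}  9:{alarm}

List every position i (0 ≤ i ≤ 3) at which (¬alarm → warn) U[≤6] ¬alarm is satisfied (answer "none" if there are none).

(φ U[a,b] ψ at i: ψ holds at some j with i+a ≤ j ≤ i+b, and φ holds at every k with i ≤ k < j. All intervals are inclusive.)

Evaluate at each i in [0,3]:
  i=0: ✓ (rhs at j=0)
  i=1: ✓ (rhs at j=2; lhs holds on [1,1])
  i=2: ✓ (rhs at j=2)
  i=3: ✓ (rhs at j=3)

0, 1, 2, 3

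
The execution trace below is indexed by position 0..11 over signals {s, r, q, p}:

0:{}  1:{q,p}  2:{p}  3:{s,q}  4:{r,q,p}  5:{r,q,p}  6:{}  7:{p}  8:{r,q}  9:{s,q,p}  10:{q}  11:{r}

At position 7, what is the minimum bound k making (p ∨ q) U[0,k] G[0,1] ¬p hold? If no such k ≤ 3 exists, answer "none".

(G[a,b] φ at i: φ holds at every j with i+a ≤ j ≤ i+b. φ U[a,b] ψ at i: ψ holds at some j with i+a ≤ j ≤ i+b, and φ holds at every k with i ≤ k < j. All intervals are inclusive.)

Need earliest j ≥ 7 with G[0,1] ¬p, and (p ∨ q) at every k in [7,j-1].
  j=7: rhs fails.
  j=8: rhs fails.
  j=9: rhs fails.
  j=10: rhs holds; lhs holds on [7,9]. k = 3.

3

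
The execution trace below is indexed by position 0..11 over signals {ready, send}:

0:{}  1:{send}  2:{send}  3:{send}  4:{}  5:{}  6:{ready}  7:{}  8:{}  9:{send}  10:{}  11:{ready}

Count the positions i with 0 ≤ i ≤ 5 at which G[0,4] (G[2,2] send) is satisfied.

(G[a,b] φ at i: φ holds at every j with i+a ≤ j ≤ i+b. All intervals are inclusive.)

0

Evaluate at each i in [0,5]:
  i=0: ✗ (fails at j=2)
  i=1: ✗ (fails at j=2)
  i=2: ✗ (fails at j=2)
  i=3: ✗ (fails at j=3)
  i=4: ✗ (fails at j=4)
  i=5: ✗ (fails at j=5)
Positions where it holds: {} → 0.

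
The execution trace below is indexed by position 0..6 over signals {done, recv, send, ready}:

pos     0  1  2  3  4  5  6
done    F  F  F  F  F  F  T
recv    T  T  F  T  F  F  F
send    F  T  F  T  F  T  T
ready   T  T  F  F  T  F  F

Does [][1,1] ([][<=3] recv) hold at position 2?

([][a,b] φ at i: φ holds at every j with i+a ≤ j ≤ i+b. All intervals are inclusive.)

Check [][<=3] recv at every j in [3,3]:
  j=3: fails at 4
Fails at j=3 → formula fails.

Does not hold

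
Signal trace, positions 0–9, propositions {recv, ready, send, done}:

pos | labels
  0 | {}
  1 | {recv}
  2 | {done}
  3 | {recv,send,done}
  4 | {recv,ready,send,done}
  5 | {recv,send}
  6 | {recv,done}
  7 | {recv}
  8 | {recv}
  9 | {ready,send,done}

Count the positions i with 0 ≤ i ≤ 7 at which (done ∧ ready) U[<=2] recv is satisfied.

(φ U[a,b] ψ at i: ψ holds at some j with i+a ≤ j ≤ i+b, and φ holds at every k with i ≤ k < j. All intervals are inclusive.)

Evaluate at each i in [0,7]:
  i=0: ✗ (lhs fails at k=0 before rhs at j=1)
  i=1: ✓ (rhs at j=1)
  i=2: ✗ (lhs fails at k=2 before rhs at j=3)
  i=3: ✓ (rhs at j=3)
  i=4: ✓ (rhs at j=4)
  i=5: ✓ (rhs at j=5)
  i=6: ✓ (rhs at j=6)
  i=7: ✓ (rhs at j=7)
Positions where it holds: {1, 3, 4, 5, 6, 7} → 6.

6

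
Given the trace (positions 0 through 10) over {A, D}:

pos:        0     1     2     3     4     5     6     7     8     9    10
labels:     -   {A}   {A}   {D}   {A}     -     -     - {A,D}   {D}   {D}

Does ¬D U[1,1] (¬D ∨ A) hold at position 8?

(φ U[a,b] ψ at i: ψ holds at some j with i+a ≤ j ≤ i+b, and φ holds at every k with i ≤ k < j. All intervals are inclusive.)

Need some j in [9,9] with (¬D ∨ A), and ¬D at every k in [8,j-1].
  j=9: (¬D ∨ A) false.
No j in the window works → until fails.

No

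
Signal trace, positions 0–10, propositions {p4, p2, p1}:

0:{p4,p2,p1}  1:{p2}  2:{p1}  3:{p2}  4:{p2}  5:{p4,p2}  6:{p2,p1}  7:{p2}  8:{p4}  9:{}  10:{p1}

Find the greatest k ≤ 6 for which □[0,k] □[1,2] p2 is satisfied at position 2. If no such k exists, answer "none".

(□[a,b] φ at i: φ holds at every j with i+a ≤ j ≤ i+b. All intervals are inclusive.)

□[1,2] p2 must hold from j=2 onward; find where it first fails.
  j=2: holds
  j=3: holds
  j=4: holds
  j=5: holds
  j=6: fails
Holds on [2,5], so largest k = 3.

3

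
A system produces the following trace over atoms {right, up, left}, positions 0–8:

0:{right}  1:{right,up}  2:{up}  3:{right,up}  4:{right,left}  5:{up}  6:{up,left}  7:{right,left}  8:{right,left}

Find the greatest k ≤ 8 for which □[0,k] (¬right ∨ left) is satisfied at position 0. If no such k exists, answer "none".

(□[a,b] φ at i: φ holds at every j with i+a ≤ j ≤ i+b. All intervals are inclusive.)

(¬right ∨ left) must hold from j=0 onward; find where it first fails.
  j=0: fails → no k works.

none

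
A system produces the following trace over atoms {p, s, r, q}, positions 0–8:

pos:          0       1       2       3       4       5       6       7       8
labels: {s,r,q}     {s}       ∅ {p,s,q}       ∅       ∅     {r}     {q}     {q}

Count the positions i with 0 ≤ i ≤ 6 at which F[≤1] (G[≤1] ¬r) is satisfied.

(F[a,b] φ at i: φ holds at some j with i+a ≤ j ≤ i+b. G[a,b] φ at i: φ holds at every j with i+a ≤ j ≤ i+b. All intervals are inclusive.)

Evaluate at each i in [0,6]:
  i=0: ✓ (witness j=1)
  i=1: ✓ (witness j=1)
  i=2: ✓ (witness j=2)
  i=3: ✓ (witness j=3)
  i=4: ✓ (witness j=4)
  i=5: ✗ (none in [5,6])
  i=6: ✓ (witness j=7)
Positions where it holds: {0, 1, 2, 3, 4, 6} → 6.

6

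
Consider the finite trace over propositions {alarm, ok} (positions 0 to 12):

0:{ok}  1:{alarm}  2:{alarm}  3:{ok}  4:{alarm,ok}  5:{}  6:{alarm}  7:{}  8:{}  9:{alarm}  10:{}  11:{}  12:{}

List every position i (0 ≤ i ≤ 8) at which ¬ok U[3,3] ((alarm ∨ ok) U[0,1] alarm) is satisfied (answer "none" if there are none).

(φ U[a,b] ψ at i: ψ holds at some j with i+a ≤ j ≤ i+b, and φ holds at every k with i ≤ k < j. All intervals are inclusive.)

Evaluate at each i in [0,8]:
  i=0: ✗ (lhs fails at k=0 before rhs at j=3)
  i=1: ✗ (lhs fails at k=3 before rhs at j=4)
  i=2: ✗ (no rhs in [5,5])
  i=3: ✗ (lhs fails at k=3 before rhs at j=6)
  i=4: ✗ (no rhs in [7,7])
  i=5: ✗ (no rhs in [8,8])
  i=6: ✓ (rhs at j=9; lhs holds on [6,8])
  i=7: ✗ (no rhs in [10,10])
  i=8: ✗ (no rhs in [11,11])

6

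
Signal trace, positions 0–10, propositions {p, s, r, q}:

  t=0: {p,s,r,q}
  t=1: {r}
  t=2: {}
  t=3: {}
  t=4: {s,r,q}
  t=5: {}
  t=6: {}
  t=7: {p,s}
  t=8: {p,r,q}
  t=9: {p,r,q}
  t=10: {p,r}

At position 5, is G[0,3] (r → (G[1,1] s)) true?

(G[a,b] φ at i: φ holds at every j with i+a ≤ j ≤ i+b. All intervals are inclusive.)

Check (r → (G[1,1] s)) at every j in [5,8]:
  j=5: antecedent false → ✓
  j=6: antecedent false → ✓
  j=7: antecedent false → ✓
  j=8: antecedent true; consequent fails at 9 → ✗
Fails at j=8 → formula fails.

No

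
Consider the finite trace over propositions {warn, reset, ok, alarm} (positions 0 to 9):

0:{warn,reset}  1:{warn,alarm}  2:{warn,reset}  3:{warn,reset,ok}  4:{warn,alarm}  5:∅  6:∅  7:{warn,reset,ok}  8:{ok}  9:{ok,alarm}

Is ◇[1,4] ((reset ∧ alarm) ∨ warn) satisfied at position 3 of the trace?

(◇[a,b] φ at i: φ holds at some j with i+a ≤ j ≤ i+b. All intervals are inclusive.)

True

Check ((reset ∧ alarm) ∨ warn) at each j in [4,7]:
  j=4: true
  j=5: false
  j=6: false
  j=7: true
Found at j=4 → formula holds.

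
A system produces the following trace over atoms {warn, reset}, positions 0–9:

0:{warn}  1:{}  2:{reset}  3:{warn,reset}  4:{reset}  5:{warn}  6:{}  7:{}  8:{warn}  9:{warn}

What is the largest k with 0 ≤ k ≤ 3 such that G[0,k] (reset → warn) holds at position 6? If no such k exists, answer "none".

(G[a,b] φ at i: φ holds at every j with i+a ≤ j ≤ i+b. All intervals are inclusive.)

3

(reset → warn) must hold from j=6 onward; find where it first fails.
  j=6: holds
  j=7: holds
  j=8: holds
  j=9: holds
Holds through j=9; largest k = 3.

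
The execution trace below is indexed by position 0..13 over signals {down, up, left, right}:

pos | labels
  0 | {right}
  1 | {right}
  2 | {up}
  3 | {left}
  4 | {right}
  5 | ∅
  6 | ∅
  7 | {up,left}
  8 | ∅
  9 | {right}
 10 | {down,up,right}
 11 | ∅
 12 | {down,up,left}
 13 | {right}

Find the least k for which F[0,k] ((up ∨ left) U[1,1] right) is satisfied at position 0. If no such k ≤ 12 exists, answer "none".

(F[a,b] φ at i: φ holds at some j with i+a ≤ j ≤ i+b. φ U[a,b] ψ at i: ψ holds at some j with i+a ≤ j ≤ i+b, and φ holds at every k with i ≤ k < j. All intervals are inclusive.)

3

Scan j = 0,1,… for ((up ∨ left) U[1,1] right):
  j=0: fails
  j=1: fails
  j=2: fails
  j=3: holds
First hit at j=3, so smallest k = 3-0 = 3.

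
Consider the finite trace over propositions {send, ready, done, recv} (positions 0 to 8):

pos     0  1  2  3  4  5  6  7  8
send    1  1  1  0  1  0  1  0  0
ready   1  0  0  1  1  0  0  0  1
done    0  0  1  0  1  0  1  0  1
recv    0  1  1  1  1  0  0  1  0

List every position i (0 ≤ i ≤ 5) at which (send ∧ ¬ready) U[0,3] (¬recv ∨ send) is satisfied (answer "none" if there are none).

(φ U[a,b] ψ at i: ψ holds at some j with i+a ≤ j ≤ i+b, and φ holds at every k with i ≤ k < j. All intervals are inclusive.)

0, 1, 2, 4, 5

Evaluate at each i in [0,5]:
  i=0: ✓ (rhs at j=0)
  i=1: ✓ (rhs at j=1)
  i=2: ✓ (rhs at j=2)
  i=3: ✗ (lhs fails at k=3 before rhs at j=4)
  i=4: ✓ (rhs at j=4)
  i=5: ✓ (rhs at j=5)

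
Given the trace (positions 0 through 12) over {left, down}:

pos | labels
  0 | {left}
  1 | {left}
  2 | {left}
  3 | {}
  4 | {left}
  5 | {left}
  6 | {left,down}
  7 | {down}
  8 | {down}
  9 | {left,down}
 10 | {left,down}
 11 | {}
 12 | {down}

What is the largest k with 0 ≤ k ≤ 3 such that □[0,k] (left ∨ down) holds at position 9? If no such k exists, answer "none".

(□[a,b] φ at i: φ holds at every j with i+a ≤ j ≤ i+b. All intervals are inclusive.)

(left ∨ down) must hold from j=9 onward; find where it first fails.
  j=9: holds
  j=10: holds
  j=11: fails
Holds on [9,10], so largest k = 1.

1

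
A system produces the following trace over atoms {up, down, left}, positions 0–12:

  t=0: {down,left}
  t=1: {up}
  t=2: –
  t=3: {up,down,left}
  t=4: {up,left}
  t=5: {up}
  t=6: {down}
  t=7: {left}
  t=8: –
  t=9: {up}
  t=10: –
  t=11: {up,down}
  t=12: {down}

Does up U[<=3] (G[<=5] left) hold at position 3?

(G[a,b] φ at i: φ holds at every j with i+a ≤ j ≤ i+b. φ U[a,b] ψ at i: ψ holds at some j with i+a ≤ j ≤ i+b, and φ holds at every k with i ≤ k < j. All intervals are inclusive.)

Need some j in [3,6] with G[<=5] left, and up at every k in [3,j-1].
  j=3: G[<=5] left — fails at 5.
  j=4: G[<=5] left — fails at 5.
  j=5: G[<=5] left — fails at 5.
  j=6: G[<=5] left — fails at 6.
No j in the window works → until fails.

Does not hold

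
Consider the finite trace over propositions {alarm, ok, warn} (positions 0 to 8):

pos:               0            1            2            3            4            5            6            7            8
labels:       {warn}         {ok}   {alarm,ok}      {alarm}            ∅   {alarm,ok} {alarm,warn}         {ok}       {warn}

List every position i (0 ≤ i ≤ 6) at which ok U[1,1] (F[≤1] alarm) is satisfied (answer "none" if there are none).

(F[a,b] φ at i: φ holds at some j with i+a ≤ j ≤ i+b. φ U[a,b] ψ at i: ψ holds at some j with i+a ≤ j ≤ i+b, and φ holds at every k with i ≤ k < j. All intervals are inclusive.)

Evaluate at each i in [0,6]:
  i=0: ✗ (lhs fails at k=0 before rhs at j=1)
  i=1: ✓ (rhs at j=2; lhs holds on [1,1])
  i=2: ✓ (rhs at j=3; lhs holds on [2,2])
  i=3: ✗ (lhs fails at k=3 before rhs at j=4)
  i=4: ✗ (lhs fails at k=4 before rhs at j=5)
  i=5: ✓ (rhs at j=6; lhs holds on [5,5])
  i=6: ✗ (no rhs in [7,7])

1, 2, 5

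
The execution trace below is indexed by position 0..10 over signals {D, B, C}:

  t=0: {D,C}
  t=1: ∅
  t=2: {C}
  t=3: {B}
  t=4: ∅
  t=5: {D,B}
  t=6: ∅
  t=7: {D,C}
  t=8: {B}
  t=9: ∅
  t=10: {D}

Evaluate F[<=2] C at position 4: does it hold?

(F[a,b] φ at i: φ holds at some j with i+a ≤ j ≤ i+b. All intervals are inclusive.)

Check C at each j in [4,6]:
  j=4: false
  j=5: false
  j=6: false
No position in the window satisfies it → formula fails.

Does not hold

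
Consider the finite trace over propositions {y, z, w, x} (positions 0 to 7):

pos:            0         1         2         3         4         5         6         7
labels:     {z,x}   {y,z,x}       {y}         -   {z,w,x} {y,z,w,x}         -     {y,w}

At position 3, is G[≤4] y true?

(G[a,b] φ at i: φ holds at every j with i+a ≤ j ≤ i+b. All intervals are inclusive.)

Check y at every j in [3,7]:
  j=3: false
  j=4: false
  j=5: true
  j=6: false
  j=7: true
Fails at j=3 → formula fails.

False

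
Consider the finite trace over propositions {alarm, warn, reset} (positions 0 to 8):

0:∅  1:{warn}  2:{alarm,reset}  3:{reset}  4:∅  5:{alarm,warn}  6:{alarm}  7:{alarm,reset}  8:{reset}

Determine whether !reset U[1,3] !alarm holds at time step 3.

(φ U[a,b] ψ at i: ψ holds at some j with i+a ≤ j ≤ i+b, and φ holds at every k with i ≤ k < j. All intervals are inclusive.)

Need some j in [4,6] with !alarm, and !reset at every k in [3,j-1].
  j=4: !alarm holds, but !reset fails at k=3 → not this j.
  j=5: !alarm false.
  j=6: !alarm false.
No j in the window works → until fails.

Does not hold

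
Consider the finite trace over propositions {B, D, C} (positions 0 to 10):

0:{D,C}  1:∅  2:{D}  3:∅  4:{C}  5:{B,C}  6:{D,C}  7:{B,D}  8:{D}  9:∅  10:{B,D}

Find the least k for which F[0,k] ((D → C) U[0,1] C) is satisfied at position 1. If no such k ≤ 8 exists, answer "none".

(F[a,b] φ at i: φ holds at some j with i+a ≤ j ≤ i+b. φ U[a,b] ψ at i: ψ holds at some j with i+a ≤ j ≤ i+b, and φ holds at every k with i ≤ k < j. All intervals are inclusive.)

2

Scan j = 1,2,… for ((D → C) U[0,1] C):
  j=1: fails
  j=2: fails
  j=3: holds
First hit at j=3, so smallest k = 3-1 = 2.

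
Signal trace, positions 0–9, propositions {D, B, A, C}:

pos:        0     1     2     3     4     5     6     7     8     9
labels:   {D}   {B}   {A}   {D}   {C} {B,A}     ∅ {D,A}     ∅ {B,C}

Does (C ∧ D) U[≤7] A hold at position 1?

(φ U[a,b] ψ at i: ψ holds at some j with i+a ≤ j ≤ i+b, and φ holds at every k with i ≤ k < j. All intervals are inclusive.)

Does not hold

Need some j in [1,8] with A, and (C ∧ D) at every k in [1,j-1].
  j=1: A false.
  j=2: A holds, but (C ∧ D) fails at k=1 → not this j.
  j=3: A false.
  j=4: A false.
  j=5: A holds, but (C ∧ D) fails at k=1 → not this j.
  j=6: A false.
  j=7: A holds, but (C ∧ D) fails at k=1 → not this j.
  j=8: A false.
No j in the window works → until fails.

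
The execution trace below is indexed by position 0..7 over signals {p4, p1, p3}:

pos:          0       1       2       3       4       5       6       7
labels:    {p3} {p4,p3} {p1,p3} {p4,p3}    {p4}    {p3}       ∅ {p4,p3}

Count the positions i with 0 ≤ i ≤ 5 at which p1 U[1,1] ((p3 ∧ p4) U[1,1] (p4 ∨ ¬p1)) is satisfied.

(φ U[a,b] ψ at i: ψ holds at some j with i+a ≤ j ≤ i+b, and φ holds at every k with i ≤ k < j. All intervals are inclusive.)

1

Evaluate at each i in [0,5]:
  i=0: ✗ (no rhs in [1,1])
  i=1: ✗ (no rhs in [2,2])
  i=2: ✓ (rhs at j=3; lhs holds on [2,2])
  i=3: ✗ (no rhs in [4,4])
  i=4: ✗ (no rhs in [5,5])
  i=5: ✗ (no rhs in [6,6])
Positions where it holds: {2} → 1.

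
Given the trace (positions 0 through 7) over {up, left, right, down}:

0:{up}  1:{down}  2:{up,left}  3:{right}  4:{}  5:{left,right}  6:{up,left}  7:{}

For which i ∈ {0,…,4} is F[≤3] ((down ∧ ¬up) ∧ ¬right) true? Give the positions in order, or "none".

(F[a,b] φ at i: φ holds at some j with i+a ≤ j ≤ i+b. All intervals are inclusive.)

Evaluate at each i in [0,4]:
  i=0: ✓ (witness j=1)
  i=1: ✓ (witness j=1)
  i=2: ✗ (none in [2,5])
  i=3: ✗ (none in [3,6])
  i=4: ✗ (none in [4,7])

0, 1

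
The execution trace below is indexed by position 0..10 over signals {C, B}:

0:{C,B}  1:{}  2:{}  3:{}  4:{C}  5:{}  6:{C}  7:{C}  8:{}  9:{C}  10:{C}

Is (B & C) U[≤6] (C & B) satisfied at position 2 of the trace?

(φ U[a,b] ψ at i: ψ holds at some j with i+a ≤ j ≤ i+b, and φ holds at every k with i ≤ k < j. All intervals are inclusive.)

No

Need some j in [2,8] with (C & B), and (B & C) at every k in [2,j-1].
  j=2: (C & B) false.
  j=3: (C & B) false.
  j=4: (C & B) false.
  j=5: (C & B) false.
  j=6: (C & B) false.
  j=7: (C & B) false.
  j=8: (C & B) false.
No j in the window works → until fails.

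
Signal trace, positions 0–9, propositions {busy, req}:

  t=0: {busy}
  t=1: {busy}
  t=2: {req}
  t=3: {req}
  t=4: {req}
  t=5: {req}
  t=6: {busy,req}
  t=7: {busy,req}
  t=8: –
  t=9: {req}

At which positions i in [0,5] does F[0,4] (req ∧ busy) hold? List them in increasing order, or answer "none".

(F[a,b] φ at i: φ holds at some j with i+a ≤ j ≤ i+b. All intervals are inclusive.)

Evaluate at each i in [0,5]:
  i=0: ✗ (none in [0,4])
  i=1: ✗ (none in [1,5])
  i=2: ✓ (witness j=6)
  i=3: ✓ (witness j=6)
  i=4: ✓ (witness j=6)
  i=5: ✓ (witness j=6)

2, 3, 4, 5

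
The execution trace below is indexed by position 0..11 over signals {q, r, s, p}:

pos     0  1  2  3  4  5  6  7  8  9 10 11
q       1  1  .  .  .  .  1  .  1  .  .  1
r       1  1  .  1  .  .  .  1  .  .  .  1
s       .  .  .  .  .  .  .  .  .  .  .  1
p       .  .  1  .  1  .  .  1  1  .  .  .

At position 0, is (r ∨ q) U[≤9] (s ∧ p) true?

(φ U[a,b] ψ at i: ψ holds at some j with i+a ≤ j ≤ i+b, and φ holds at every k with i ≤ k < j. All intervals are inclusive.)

No

Need some j in [0,9] with (s ∧ p), and (r ∨ q) at every k in [0,j-1].
  j=0: (s ∧ p) false.
  j=1: (s ∧ p) false.
  j=2: (s ∧ p) false.
  j=3: (s ∧ p) false.
  j=4: (s ∧ p) false.
  j=5: (s ∧ p) false.
  j=6: (s ∧ p) false.
  j=7: (s ∧ p) false.
  j=8: (s ∧ p) false.
  j=9: (s ∧ p) false.
No j in the window works → until fails.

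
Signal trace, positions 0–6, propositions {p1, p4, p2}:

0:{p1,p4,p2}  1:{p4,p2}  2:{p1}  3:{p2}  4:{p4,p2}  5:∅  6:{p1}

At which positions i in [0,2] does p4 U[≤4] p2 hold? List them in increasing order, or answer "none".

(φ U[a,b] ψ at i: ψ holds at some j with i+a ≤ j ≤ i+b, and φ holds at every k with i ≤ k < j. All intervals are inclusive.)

Evaluate at each i in [0,2]:
  i=0: ✓ (rhs at j=0)
  i=1: ✓ (rhs at j=1)
  i=2: ✗ (lhs fails at k=2 before rhs at j=3)

0, 1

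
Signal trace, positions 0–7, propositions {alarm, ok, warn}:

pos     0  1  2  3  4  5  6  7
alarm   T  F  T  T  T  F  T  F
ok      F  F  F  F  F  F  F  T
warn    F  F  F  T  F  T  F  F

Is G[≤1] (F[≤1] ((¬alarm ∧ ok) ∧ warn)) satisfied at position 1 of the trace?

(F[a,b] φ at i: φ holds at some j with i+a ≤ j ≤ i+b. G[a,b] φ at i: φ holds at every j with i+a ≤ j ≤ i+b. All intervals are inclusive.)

Does not hold

Check F[≤1] ((¬alarm ∧ ok) ∧ warn) at every j in [1,2]:
  j=1: fails (none in [1,2])
  j=2: fails (none in [2,3])
Fails at j=1 → formula fails.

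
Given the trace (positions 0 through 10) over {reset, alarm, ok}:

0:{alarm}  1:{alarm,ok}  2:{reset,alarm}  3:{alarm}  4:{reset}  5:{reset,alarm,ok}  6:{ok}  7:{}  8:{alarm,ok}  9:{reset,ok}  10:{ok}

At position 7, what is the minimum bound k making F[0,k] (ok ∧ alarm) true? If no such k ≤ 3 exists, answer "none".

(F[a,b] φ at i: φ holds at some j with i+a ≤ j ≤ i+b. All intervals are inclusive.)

Scan j = 7,8,… for (ok ∧ alarm):
  j=7: fails
  j=8: holds
First hit at j=8, so smallest k = 8-7 = 1.

1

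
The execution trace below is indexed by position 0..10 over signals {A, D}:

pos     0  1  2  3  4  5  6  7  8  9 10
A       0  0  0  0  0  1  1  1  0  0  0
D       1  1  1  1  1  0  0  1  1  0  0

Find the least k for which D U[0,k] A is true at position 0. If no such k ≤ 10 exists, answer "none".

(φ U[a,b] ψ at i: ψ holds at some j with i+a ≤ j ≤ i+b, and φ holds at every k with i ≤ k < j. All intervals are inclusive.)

Need earliest j ≥ 0 with A, and D at every k in [0,j-1].
  j=0: rhs fails.
  j=1: rhs fails.
  j=2: rhs fails.
  j=3: rhs fails.
  j=4: rhs fails.
  j=5: rhs holds; lhs holds on [0,4]. k = 5.

5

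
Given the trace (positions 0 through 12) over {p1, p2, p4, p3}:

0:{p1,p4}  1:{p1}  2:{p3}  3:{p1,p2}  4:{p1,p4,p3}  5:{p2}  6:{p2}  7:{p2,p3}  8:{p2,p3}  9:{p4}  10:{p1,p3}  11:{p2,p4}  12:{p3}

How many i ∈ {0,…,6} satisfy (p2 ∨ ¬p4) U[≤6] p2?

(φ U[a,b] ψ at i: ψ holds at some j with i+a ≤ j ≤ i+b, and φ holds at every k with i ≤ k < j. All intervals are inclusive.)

5

Evaluate at each i in [0,6]:
  i=0: ✗ (lhs fails at k=0 before rhs at j=3)
  i=1: ✓ (rhs at j=3; lhs holds on [1,2])
  i=2: ✓ (rhs at j=3; lhs holds on [2,2])
  i=3: ✓ (rhs at j=3)
  i=4: ✗ (lhs fails at k=4 before rhs at j=5)
  i=5: ✓ (rhs at j=5)
  i=6: ✓ (rhs at j=6)
Positions where it holds: {1, 2, 3, 5, 6} → 5.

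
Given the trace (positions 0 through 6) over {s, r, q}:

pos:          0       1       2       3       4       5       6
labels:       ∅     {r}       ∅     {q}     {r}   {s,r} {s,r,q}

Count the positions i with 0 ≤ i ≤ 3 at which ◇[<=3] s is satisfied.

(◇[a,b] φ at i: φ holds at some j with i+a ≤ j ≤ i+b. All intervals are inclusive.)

2

Evaluate at each i in [0,3]:
  i=0: ✗ (none in [0,3])
  i=1: ✗ (none in [1,4])
  i=2: ✓ (witness j=5)
  i=3: ✓ (witness j=5)
Positions where it holds: {2, 3} → 2.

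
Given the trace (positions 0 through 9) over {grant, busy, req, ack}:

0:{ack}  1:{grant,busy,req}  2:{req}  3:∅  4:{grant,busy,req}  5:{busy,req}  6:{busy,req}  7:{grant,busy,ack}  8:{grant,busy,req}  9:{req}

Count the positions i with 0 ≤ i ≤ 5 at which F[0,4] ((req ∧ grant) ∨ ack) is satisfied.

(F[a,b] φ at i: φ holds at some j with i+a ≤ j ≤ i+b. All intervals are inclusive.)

Evaluate at each i in [0,5]:
  i=0: ✓ (witness j=0)
  i=1: ✓ (witness j=1)
  i=2: ✓ (witness j=4)
  i=3: ✓ (witness j=4)
  i=4: ✓ (witness j=4)
  i=5: ✓ (witness j=7)
Positions where it holds: {0, 1, 2, 3, 4, 5} → 6.

6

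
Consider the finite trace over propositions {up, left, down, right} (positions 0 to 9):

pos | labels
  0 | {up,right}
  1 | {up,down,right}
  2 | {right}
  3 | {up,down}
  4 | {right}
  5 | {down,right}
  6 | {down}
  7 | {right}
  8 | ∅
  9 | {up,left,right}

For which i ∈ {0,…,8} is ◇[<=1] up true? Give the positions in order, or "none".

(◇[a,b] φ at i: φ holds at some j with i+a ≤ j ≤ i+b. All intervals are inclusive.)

Evaluate at each i in [0,8]:
  i=0: ✓ (witness j=0)
  i=1: ✓ (witness j=1)
  i=2: ✓ (witness j=3)
  i=3: ✓ (witness j=3)
  i=4: ✗ (none in [4,5])
  i=5: ✗ (none in [5,6])
  i=6: ✗ (none in [6,7])
  i=7: ✗ (none in [7,8])
  i=8: ✓ (witness j=9)

0, 1, 2, 3, 8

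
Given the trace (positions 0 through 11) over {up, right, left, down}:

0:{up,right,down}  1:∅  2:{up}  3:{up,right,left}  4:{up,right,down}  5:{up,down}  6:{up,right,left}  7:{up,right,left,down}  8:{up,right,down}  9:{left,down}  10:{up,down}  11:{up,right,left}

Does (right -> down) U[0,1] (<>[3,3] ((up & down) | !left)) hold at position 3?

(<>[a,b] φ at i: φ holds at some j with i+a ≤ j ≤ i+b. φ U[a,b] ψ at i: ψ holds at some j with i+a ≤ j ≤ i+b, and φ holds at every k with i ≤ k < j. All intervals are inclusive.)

Does not hold

Need some j in [3,4] with <>[3,3] ((up & down) | !left), and (right -> down) at every k in [3,j-1].
  j=3: <>[3,3] ((up & down) | !left) — fails (none in [6,6]).
  j=4: <>[3,3] ((up & down) | !left) holds, but (right -> down) fails at k=3 → not this j.
No j in the window works → until fails.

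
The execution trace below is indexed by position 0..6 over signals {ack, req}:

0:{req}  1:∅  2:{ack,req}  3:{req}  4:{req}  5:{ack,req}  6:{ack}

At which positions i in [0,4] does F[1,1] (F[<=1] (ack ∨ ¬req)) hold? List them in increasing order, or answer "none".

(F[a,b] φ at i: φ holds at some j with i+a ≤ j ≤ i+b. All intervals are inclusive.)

0, 1, 3, 4

Evaluate at each i in [0,4]:
  i=0: ✓ (witness j=1)
  i=1: ✓ (witness j=2)
  i=2: ✗ (none in [3,3])
  i=3: ✓ (witness j=4)
  i=4: ✓ (witness j=5)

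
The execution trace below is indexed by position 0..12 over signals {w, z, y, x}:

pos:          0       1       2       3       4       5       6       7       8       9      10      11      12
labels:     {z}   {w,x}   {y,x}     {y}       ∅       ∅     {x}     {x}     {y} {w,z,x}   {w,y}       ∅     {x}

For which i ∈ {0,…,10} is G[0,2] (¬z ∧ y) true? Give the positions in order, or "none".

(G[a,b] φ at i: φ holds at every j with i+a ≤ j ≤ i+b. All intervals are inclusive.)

Evaluate at each i in [0,10]:
  i=0: ✗ (fails at j=0)
  i=1: ✗ (fails at j=1)
  i=2: ✗ (fails at j=4)
  i=3: ✗ (fails at j=4)
  i=4: ✗ (fails at j=4)
  i=5: ✗ (fails at j=5)
  i=6: ✗ (fails at j=6)
  i=7: ✗ (fails at j=7)
  i=8: ✗ (fails at j=9)
  i=9: ✗ (fails at j=9)
  i=10: ✗ (fails at j=11)

none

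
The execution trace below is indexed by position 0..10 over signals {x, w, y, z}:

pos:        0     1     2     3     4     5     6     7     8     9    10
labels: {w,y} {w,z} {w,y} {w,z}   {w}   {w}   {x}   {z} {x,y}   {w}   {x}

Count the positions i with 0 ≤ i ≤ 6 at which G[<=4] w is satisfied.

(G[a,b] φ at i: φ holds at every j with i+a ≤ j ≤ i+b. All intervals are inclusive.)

2

Evaluate at each i in [0,6]:
  i=0: ✓ (all of [0,4])
  i=1: ✓ (all of [1,5])
  i=2: ✗ (fails at j=6)
  i=3: ✗ (fails at j=6)
  i=4: ✗ (fails at j=6)
  i=5: ✗ (fails at j=6)
  i=6: ✗ (fails at j=6)
Positions where it holds: {0, 1} → 2.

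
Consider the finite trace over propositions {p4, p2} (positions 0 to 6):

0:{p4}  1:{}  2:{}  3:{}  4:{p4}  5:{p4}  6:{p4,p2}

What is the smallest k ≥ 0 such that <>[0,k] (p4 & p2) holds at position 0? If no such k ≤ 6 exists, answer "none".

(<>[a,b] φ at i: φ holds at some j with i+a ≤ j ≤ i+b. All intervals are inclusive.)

6

Scan j = 0,1,… for (p4 & p2):
  j=0: fails
  j=1: fails
  j=2: fails
  j=3: fails
  j=4: fails
  j=5: fails
  j=6: holds
First hit at j=6, so smallest k = 6-0 = 6.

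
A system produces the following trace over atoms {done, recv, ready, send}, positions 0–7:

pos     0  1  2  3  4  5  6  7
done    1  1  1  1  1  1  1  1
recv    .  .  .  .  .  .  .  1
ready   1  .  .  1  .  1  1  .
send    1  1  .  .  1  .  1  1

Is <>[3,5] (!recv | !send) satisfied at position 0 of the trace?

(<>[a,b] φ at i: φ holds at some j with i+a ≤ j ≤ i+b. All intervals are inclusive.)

True

Check (!recv | !send) at each j in [3,5]:
  j=3: true
  j=4: true
  j=5: true
Found at j=3 → formula holds.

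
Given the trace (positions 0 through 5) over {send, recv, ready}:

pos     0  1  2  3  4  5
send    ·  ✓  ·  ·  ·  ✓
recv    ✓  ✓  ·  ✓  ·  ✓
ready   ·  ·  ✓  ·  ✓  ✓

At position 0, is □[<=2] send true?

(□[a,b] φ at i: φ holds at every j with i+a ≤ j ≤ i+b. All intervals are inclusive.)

Check send at every j in [0,2]:
  j=0: false
  j=1: true
  j=2: false
Fails at j=0 → formula fails.

False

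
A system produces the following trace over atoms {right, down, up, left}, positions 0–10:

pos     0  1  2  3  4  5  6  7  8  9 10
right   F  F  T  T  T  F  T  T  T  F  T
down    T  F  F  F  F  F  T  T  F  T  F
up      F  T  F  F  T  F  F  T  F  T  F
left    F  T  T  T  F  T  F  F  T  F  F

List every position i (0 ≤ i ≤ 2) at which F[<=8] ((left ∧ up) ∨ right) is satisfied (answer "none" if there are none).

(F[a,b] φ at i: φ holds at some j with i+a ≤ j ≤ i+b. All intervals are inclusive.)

0, 1, 2

Evaluate at each i in [0,2]:
  i=0: ✓ (witness j=1)
  i=1: ✓ (witness j=1)
  i=2: ✓ (witness j=2)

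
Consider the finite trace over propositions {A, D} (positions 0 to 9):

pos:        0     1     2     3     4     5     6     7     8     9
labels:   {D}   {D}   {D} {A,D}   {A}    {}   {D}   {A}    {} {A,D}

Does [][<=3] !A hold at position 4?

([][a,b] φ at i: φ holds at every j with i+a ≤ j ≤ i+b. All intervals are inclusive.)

False

Check !A at every j in [4,7]:
  j=4: false
  j=5: true
  j=6: true
  j=7: false
Fails at j=4 → formula fails.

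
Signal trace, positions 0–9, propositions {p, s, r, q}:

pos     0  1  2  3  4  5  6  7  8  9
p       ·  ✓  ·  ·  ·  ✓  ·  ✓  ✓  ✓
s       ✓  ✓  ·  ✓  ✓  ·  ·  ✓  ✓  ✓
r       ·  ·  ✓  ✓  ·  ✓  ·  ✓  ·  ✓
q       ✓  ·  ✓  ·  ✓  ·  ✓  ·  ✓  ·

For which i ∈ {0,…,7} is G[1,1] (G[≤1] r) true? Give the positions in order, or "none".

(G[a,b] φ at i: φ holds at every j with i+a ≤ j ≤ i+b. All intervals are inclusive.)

Evaluate at each i in [0,7]:
  i=0: ✗ (fails at j=1)
  i=1: ✓ (all of [2,2])
  i=2: ✗ (fails at j=3)
  i=3: ✗ (fails at j=4)
  i=4: ✗ (fails at j=5)
  i=5: ✗ (fails at j=6)
  i=6: ✗ (fails at j=7)
  i=7: ✗ (fails at j=8)

1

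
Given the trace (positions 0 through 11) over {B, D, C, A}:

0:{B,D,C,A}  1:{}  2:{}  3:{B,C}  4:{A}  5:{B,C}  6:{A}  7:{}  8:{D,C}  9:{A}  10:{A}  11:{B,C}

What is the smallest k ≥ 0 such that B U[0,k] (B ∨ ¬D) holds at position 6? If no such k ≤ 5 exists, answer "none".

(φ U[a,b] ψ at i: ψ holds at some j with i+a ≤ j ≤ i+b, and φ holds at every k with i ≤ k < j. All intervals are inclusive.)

Need earliest j ≥ 6 with (B ∨ ¬D), and B at every k in [6,j-1].
  j=6: rhs holds (empty prefix). k = 0.

0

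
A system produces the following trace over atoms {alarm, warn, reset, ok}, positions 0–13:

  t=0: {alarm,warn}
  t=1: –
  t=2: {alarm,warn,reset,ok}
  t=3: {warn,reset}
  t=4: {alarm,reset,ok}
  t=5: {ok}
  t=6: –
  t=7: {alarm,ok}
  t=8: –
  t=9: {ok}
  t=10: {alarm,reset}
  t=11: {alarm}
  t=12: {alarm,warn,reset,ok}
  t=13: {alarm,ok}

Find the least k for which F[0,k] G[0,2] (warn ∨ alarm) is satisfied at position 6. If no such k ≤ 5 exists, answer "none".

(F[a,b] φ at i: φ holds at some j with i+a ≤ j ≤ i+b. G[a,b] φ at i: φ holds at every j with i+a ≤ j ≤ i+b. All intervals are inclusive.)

Scan j = 6,7,… for G[0,2] (warn ∨ alarm):
  j=6: fails
  j=7: fails
  j=8: fails
  j=9: fails
  j=10: holds
First hit at j=10, so smallest k = 10-6 = 4.

4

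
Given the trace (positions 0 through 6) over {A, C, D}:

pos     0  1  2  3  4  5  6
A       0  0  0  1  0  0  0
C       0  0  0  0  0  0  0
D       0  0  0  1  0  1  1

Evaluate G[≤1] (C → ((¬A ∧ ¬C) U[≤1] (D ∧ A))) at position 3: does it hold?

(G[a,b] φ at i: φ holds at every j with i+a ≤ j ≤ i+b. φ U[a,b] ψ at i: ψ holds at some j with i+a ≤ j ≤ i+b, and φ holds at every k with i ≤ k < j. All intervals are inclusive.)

Holds

Check (C → ((¬A ∧ ¬C) U[≤1] (D ∧ A))) at every j in [3,4]:
  j=3: antecedent false → ✓
  j=4: antecedent false → ✓
All positions satisfy it → formula holds.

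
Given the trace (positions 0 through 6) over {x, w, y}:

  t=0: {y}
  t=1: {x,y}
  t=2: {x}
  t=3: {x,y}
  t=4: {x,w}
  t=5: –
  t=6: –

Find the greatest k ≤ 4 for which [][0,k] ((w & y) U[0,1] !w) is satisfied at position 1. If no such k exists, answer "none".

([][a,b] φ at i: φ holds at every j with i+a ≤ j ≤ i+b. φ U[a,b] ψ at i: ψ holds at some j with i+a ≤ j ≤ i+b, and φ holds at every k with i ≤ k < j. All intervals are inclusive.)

2

((w & y) U[0,1] !w) must hold from j=1 onward; find where it first fails.
  j=1: holds
  j=2: holds
  j=3: holds
  j=4: fails
Holds on [1,3], so largest k = 2.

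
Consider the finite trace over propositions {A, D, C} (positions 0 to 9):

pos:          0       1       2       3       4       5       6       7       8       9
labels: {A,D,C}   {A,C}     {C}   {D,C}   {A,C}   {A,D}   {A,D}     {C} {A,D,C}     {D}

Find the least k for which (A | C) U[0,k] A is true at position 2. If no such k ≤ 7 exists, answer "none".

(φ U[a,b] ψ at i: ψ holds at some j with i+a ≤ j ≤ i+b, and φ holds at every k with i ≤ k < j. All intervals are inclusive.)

Need earliest j ≥ 2 with A, and (A | C) at every k in [2,j-1].
  j=2: rhs fails.
  j=3: rhs fails.
  j=4: rhs holds; lhs holds on [2,3]. k = 2.

2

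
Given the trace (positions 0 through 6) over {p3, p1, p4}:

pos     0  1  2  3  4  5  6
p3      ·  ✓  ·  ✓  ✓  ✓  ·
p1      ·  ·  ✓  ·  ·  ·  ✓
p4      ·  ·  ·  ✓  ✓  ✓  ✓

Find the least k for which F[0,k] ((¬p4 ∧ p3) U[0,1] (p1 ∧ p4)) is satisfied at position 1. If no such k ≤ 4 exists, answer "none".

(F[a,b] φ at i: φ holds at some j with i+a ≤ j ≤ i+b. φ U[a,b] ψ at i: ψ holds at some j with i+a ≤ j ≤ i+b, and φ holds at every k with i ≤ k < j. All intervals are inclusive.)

none

Scan j = 1,2,… for ((¬p4 ∧ p3) U[0,1] (p1 ∧ p4)):
  j=1: fails
  j=2: fails
  j=3: fails
  j=4: fails
  j=5: fails
No j in [1,5] satisfies it → none.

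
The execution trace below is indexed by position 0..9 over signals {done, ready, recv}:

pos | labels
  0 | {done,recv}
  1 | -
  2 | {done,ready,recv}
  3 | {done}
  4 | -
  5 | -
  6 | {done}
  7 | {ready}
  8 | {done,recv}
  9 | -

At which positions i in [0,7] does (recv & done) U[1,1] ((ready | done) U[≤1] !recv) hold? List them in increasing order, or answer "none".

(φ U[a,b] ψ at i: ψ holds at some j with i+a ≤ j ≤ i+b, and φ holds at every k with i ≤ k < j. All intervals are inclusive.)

0, 2

Evaluate at each i in [0,7]:
  i=0: ✓ (rhs at j=1; lhs holds on [0,0])
  i=1: ✗ (lhs fails at k=1 before rhs at j=2)
  i=2: ✓ (rhs at j=3; lhs holds on [2,2])
  i=3: ✗ (lhs fails at k=3 before rhs at j=4)
  i=4: ✗ (lhs fails at k=4 before rhs at j=5)
  i=5: ✗ (lhs fails at k=5 before rhs at j=6)
  i=6: ✗ (lhs fails at k=6 before rhs at j=7)
  i=7: ✗ (lhs fails at k=7 before rhs at j=8)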